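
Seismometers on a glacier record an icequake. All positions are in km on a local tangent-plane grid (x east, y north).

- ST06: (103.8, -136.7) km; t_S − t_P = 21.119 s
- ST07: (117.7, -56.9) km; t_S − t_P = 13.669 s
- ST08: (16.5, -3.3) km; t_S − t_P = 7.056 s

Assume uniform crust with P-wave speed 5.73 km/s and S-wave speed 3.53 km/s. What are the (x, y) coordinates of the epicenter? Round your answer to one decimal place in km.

Distance from S−P lag: d = Δt · v_P v_S / (v_P − v_S) = Δt · (5.73·3.53)/(5.73−3.53) ≈ 9.1940·Δt.
So d_ST06 = 194.17, d_ST07 = 125.67, d_ST08 = 64.87 km.
Circle about each station: (x − 103.8)² + (y + 136.7)² = 194.17²; (x − 117.7)² + (y + 56.9)² = 125.67²; (x − 16.5)² + (y + 3.3)² = 64.87².
Subtracting the ST06 equation from the ST07 and ST08 equations removes the quadratic terms:
27.8 x + 159.6 y = 9538.61
-174.6 x + 266.8 y = 4315.68
Solving the 2×2 system: x ≈ 52.6, y ≈ 50.6 km.

x ≈ 52.6 km, y ≈ 50.6 km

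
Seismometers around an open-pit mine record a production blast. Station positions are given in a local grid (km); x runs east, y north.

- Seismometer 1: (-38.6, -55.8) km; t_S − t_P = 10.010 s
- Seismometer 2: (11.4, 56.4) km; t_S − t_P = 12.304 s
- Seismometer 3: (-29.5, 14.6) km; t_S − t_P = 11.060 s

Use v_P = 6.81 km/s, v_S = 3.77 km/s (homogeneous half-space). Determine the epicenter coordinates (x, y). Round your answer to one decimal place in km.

Distance from S−P lag: d = Δt · v_P v_S / (v_P − v_S) = Δt · (6.81·3.77)/(6.81−3.77) ≈ 8.4453·Δt.
So d_Seismometer 1 = 84.54, d_Seismometer 2 = 103.91, d_Seismometer 3 = 93.40 km.
Circle about each station: (x + 38.6)² + (y + 55.8)² = 84.54²; (x − 11.4)² + (y − 56.4)² = 103.91²; (x + 29.5)² + (y − 14.6)² = 93.40².
Subtracting pairs of circle equations eliminates x²+y² and gives linear equations (the radical axes):
100.0 x + 224.4 y = -4942.96
18.2 x + 140.8 y = -5096.74
Solving the 2×2 system: x ≈ 44.8, y ≈ -42.0 km.
Check against Seismometer 1 (with the unrounded x, y): √((x + 38.6)²+(y + 55.8)²) = 84.53 ≈ 84.54 km. ✓

x ≈ 44.8 km, y ≈ -42.0 km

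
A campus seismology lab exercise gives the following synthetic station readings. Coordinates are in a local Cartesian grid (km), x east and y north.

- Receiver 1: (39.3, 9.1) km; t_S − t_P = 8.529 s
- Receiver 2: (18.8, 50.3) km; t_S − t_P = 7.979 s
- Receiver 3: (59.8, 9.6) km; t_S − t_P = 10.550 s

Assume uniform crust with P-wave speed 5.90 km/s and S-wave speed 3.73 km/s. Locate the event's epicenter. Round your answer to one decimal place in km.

Distance from S−P lag: d = Δt · v_P v_S / (v_P − v_S) = Δt · (5.90·3.73)/(5.90−3.73) ≈ 10.1415·Δt.
So d_Receiver 1 = 86.50, d_Receiver 2 = 80.92, d_Receiver 3 = 106.99 km.
Circle about each station: (x − 39.3)² + (y − 9.1)² = 86.50²; (x − 18.8)² + (y − 50.3)² = 80.92²; (x − 59.8)² + (y − 9.6)² = 106.99².
Subtracting the Receiver 1 equation from the Receiver 2 and Receiver 3 equations removes the quadratic terms:
-41.0 x + 82.4 y = 2190.43
41.0 x + 1.0 y = -1923.71
Solving the 2×2 system: x ≈ -47.0, y ≈ 3.2 km.
Check against Receiver 1 (with the unrounded x, y): √((x − 39.3)²+(y − 9.1)²) = 86.50 ≈ 86.50 km. ✓

-47.0 km east, 3.2 km north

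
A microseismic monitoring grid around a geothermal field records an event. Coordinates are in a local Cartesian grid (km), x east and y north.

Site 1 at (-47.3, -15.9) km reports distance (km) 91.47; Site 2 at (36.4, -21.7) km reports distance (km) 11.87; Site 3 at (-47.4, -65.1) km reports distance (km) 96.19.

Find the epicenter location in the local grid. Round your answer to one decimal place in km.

Circle about each station: (x + 47.3)² + (y + 15.9)² = 91.47²; (x − 36.4)² + (y + 21.7)² = 11.87²; (x + 47.4)² + (y + 65.1)² = 96.19².
Subtracting pairs of circle equations eliminates x²+y² and gives linear equations (the radical axes):
167.4 x − 11.6 y = 7531.61
-0.2 x − 98.4 y = 3108.91
Solving the 2×2 system: x ≈ 42.8, y ≈ -31.7 km.
Check against Site 1 (with the unrounded x, y): √((x + 47.3)²+(y + 15.9)²) = 91.47 ≈ 91.47 km. ✓

(42.8, -31.7)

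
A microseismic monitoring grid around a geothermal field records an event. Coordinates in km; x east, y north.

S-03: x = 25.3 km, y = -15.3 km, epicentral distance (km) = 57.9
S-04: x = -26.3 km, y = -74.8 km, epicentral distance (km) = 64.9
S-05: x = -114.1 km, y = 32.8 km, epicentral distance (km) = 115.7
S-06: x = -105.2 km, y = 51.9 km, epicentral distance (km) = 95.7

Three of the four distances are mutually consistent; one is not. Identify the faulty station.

S-05

Solve using three stations at a time. Using S-03, S-04, S-06 (subtract circle equations pairwise → linear system) gives (x, y) ≈ (-32.4, -10.2).
Distances from that point to each station vs reported:
  S-03: calculated 57.9 vs reported 57.9 → residual 0.0 km
  S-04: calculated 64.9 vs reported 64.9 → residual 0.0 km
  S-05: calculated 92.3 vs reported 115.7 → residual 23.4 km
  S-06: calculated 95.7 vs reported 95.7 → residual 0.0 km
S-03, S-04, S-06 are mutually consistent (residuals ≈ 0); S-05 is off by 23.4 km.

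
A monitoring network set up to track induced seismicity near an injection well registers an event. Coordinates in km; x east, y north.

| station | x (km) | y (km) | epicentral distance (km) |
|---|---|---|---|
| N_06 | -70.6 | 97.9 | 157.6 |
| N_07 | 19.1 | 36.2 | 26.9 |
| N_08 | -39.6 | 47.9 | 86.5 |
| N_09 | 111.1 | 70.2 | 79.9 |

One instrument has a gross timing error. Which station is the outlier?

N_06

Solve using three stations at a time. Using N_07, N_08, N_09 (subtract circle equations pairwise → linear system) gives (x, y) ≈ (44.2, 26.5).
Distances from that point to each station vs reported:
  N_06: calculated 135.2 vs reported 157.6 → residual 22.4 km
  N_07: calculated 26.9 vs reported 26.9 → residual 0.0 km
  N_08: calculated 86.5 vs reported 86.5 → residual 0.0 km
  N_09: calculated 79.9 vs reported 79.9 → residual 0.0 km
N_07, N_08, N_09 are mutually consistent (residuals ≈ 0); N_06 is off by 22.4 km.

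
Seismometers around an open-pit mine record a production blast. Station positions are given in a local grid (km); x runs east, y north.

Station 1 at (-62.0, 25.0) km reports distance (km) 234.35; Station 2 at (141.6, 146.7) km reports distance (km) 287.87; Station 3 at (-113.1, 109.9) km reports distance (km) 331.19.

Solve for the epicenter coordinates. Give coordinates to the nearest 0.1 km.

x ≈ 105.5 km, y ≈ -138.9 km

Circle about each station: (x + 62.0)² + (y − 25.0)² = 234.35²; (x − 141.6)² + (y − 146.7)² = 287.87²; (x + 113.1)² + (y − 109.9)² = 331.19².
Subtracting the Station 1 equation from the Station 2 and Station 3 equations removes the quadratic terms:
407.2 x + 243.4 y = 9153.24
-102.2 x + 169.8 y = -34366.27
Solving the 2×2 system: x ≈ 105.5, y ≈ -138.9 km.
Check against Station 1 (with the unrounded x, y): √((x + 62.0)²+(y − 25.0)²) = 234.34 ≈ 234.35 km. ✓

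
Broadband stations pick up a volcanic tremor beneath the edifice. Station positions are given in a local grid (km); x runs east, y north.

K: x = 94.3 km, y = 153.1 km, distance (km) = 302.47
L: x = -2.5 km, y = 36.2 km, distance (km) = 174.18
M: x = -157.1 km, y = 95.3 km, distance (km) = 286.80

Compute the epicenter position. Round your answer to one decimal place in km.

Circle about each station: (x − 94.3)² + (y − 153.1)² = 302.47²; (x + 2.5)² + (y − 36.2)² = 174.18²; (x + 157.1)² + (y − 95.3)² = 286.80².
Subtracting pairs of circle equations eliminates x²+y² and gives linear equations (the radical axes):
-193.6 x − 233.8 y = 30134.02
-502.8 x − 115.6 y = 10664.26
Solving the 2×2 system: x ≈ 10.4, y ≈ -137.5 km.
Check against K (with the unrounded x, y): √((x − 94.3)²+(y − 153.1)²) = 302.47 ≈ 302.47 km. ✓

x ≈ 10.4 km, y ≈ -137.5 km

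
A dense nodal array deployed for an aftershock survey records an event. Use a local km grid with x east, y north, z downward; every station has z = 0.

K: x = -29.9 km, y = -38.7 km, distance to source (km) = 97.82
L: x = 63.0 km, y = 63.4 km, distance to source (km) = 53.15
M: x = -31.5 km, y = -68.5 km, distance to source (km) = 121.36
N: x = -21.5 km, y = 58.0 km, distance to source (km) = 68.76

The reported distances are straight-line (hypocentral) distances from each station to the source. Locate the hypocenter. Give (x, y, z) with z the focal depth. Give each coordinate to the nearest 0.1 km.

x ≈ 34.0 km, y ≈ 29.5 km, depth ≈ 28.9 km

Each station gives a sphere (x−x_i)² + (y−y_i)² + z² = d_i² (stations at z=0).
Subtracting the K sphere from L and M: z² cancels, leaving linear equations in x and y:
185.8 x + 204.2 y = 12340.69
-3.2 x − 59.6 y = -1866.70
Solving: x ≈ 34.004, y ≈ 29.495 km (keep extra digits for the depth step; rounded: 34.0, 29.5).
Then from the K sphere: z² = 97.82² − (x + 29.9)² − (y + 38.7)² with x = 34.004, y = 29.495, so z ≈ 28.887 ≈ 28.9 km.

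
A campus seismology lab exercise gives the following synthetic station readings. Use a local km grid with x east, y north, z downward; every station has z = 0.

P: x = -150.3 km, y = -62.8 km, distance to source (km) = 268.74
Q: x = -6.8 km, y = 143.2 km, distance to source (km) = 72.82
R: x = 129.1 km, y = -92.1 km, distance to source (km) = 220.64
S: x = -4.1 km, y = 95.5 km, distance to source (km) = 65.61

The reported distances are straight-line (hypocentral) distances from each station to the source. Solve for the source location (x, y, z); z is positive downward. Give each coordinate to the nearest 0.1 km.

Each station gives a sphere (x−x_i)² + (y−y_i)² + z² = d_i² (stations at z=0).
Subtracting the P sphere from Q and R: z² cancels, leaving linear equations in x and y:
287.0 x + 412.0 y = 60936.99
558.8 x − 58.6 y = 22154.47
Solving: x ≈ 51.402, y ≈ 112.099 km (keep extra digits for the depth step; rounded: 51.4, 112.1).
Then from the P sphere: z² = 268.74² − (x + 150.3)² − (y + 62.8)² with x = 51.402, y = 112.099, so z ≈ 30.787 ≈ 30.8 km.
Check against S (with the unrounded solution): distance 65.60 ≈ 65.61 km. ✓

x ≈ 51.4 km, y ≈ 112.1 km, depth ≈ 30.8 km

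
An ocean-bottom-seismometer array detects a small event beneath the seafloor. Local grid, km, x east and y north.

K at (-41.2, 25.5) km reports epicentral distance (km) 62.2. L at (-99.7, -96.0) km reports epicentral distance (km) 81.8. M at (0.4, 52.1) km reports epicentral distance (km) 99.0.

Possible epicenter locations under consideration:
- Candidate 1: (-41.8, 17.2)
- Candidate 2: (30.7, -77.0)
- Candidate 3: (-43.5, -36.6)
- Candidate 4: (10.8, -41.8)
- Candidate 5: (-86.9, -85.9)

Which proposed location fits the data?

For each candidate, compare |candidate − station| to the reported distance:
Candidate 1: residuals K 53.9, L 45.3, M 44.2 → max 53.9 km
Candidate 2: residuals K 63.0, L 50.0, M 33.6 → max 63.0 km
Candidate 3: residuals K 0.1, L 0.0, M 0.0 → max 0.1 km
Candidate 4: residuals K 22.8, L 41.3, M 4.5 → max 41.3 km
Candidate 5: residuals K 58.2, L 65.5, M 64.3 → max 65.5 km
Only Candidate 3 has all residuals ≈ 0.

Candidate 3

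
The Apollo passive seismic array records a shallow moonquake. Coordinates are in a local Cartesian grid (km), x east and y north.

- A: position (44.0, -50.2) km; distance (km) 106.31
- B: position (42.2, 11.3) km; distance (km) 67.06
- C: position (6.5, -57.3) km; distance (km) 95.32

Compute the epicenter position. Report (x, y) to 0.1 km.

Circle about each station: (x − 44.0)² + (y + 50.2)² = 106.31²; (x − 42.2)² + (y − 11.3)² = 67.06²; (x − 6.5)² + (y + 57.3)² = 95.32².
Subtracting the A equation from the B and C equations removes the quadratic terms:
-3.6 x + 123.0 y = 4257.26
-75.0 x − 14.2 y = 1085.41
Solving the 2×2 system: x ≈ -20.9, y ≈ 34.0 km.

-20.9 km east, 34.0 km north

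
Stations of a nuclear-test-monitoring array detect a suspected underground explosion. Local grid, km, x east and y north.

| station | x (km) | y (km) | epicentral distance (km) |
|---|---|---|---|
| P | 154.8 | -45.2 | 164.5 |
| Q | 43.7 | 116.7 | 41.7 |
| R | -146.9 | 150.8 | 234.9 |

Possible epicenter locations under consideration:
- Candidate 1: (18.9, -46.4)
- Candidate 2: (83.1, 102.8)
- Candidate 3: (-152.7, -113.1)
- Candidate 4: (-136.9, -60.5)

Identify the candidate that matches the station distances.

For each candidate, compare |candidate − station| to the reported distance:
Candidate 1: residuals P 28.6, Q 123.3, R 22.7 → max 123.3 km
Candidate 2: residuals P 0.0, Q 0.1, R 0.1 → max 0.1 km
Candidate 3: residuals P 150.4, Q 260.6, R 29.1 → max 260.6 km
Candidate 4: residuals P 127.6, Q 211.3, R 23.4 → max 211.3 km
Only Candidate 2 has all residuals ≈ 0.

Candidate 2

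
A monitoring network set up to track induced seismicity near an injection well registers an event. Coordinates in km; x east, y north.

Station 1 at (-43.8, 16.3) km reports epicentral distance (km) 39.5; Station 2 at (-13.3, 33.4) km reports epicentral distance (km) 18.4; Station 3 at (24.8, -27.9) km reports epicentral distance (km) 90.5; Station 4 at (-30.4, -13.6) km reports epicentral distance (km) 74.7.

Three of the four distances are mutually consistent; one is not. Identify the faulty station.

Solve using three stations at a time. Using Station 1, Station 2, Station 3 (subtract circle equations pairwise → linear system) gives (x, y) ≈ (-22.3, 49.4).
Distances from that point to each station vs reported:
  Station 1: calculated 39.5 vs reported 39.5 → residual 0.0 km
  Station 2: calculated 18.3 vs reported 18.4 → residual 0.1 km
  Station 3: calculated 90.5 vs reported 90.5 → residual 0.0 km
  Station 4: calculated 63.5 vs reported 74.7 → residual 11.2 km
Station 1, Station 2, Station 3 are mutually consistent (residuals ≈ 0); Station 4 is off by 11.2 km.

Station 4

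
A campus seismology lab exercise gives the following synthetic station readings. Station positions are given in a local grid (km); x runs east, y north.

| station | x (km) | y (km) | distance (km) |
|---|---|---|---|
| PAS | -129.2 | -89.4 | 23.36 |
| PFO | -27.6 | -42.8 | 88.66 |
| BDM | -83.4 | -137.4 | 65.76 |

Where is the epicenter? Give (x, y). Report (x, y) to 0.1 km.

Circle about each station: (x + 129.2)² + (y + 89.4)² = 23.36²; (x + 27.6)² + (y + 42.8)² = 88.66²; (x + 83.4)² + (y + 137.4)² = 65.76².
Subtracting pairs of circle equations eliminates x²+y² and gives linear equations (the radical axes):
203.2 x + 93.2 y = -29406.31
91.6 x − 96.0 y = -2629.37
Solving the 2×2 system: x ≈ -109.4, y ≈ -77.0 km.
Check against PAS (with the unrounded x, y): √((x + 129.2)²+(y + 89.4)²) = 23.36 ≈ 23.36 km. ✓

(-109.4, -77.0)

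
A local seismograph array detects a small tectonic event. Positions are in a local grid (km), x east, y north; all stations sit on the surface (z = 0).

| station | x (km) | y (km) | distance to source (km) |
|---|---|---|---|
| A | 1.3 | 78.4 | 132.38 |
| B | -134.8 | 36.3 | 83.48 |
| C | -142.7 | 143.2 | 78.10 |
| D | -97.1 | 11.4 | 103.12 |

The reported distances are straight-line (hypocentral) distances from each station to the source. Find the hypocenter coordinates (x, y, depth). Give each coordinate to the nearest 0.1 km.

Each station gives a sphere (x−x_i)² + (y−y_i)² + z² = d_i² (stations at z=0).
Subtracting the A sphere from B and C: z² cancels, leaving linear equations in x and y:
-272.2 x − 84.2 y = 23896.03
-288.0 x + 129.6 y = 46146.13
Solving: x ≈ -117.299, y ≈ 95.401 km (keep extra digits for the depth step; rounded: -117.3, 95.4).
Then from the A sphere: z² = 132.38² − (x − 1.3)² − (y − 78.4)² with x = -117.299, y = 95.401, so z ≈ 56.300 ≈ 56.3 km.
Check against D (with the unrounded solution): distance 103.12 ≈ 103.12 km. ✓

(-117.3, 95.4, 56.3)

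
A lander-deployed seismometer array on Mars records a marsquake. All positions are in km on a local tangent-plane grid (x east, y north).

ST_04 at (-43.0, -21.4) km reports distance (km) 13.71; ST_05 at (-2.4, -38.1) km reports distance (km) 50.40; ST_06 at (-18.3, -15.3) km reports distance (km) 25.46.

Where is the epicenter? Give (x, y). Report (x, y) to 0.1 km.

Circle about each station: (x + 43.0)² + (y + 21.4)² = 13.71²; (x + 2.4)² + (y + 38.1)² = 50.40²; (x + 18.3)² + (y + 15.3)² = 25.46².
Subtracting the ST_04 equation from the ST_05 and ST_06 equations removes the quadratic terms:
81.2 x − 33.4 y = -3201.79
49.4 x + 12.2 y = -2198.23
Solving the 2×2 system: x ≈ -42.6, y ≈ -7.7 km.

(-42.6, -7.7)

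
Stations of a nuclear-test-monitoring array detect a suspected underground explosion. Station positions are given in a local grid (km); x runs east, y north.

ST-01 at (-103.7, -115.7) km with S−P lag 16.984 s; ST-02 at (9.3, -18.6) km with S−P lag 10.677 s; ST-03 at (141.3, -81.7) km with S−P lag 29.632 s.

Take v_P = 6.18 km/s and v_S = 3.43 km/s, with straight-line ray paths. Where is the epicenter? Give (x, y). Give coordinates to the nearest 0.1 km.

Distance from S−P lag: d = Δt · v_P v_S / (v_P − v_S) = Δt · (6.18·3.43)/(6.18−3.43) ≈ 7.7081·Δt.
So d_ST-01 = 130.92, d_ST-02 = 82.30, d_ST-03 = 228.41 km.
Circle about each station: (x + 103.7)² + (y + 115.7)² = 130.92²; (x − 9.3)² + (y + 18.6)² = 82.30²; (x − 141.3)² + (y + 81.7)² = 228.41².
Subtracting the ST-01 equation from the ST-02 and ST-03 equations removes the quadratic terms:
226.0 x + 194.2 y = -13340.97
490.0 x + 68.0 y = -32530.68
Solving the 2×2 system: x ≈ -67.8, y ≈ 10.2 km.

-67.8 km east, 10.2 km north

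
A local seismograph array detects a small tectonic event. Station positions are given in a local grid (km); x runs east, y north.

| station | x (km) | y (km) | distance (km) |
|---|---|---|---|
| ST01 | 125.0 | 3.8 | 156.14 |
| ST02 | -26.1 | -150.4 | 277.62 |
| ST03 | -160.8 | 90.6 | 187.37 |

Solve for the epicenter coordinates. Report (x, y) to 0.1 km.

Circle about each station: (x − 125.0)² + (y − 3.8)² = 156.14²; (x + 26.1)² + (y + 150.4)² = 277.62²; (x + 160.8)² + (y − 90.6)² = 187.37².
Subtracting the ST01 equation from the ST02 and ST03 equations removes the quadratic terms:
-302.2 x − 308.4 y = -45031.23
-571.6 x + 173.6 y = 7697.74
Solving the 2×2 system: x ≈ 23.8, y ≈ 122.7 km.
Check against ST01 (with the unrounded x, y): √((x − 125.0)²+(y − 3.8)²) = 156.14 ≈ 156.14 km. ✓

23.8 km east, 122.7 km north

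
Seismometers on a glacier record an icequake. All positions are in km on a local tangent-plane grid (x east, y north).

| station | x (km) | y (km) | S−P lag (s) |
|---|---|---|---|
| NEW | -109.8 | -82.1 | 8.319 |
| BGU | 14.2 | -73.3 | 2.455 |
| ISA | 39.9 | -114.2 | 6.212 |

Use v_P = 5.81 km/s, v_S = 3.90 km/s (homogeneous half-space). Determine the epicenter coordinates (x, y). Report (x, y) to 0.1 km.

Distance from S−P lag: d = Δt · v_P v_S / (v_P − v_S) = Δt · (5.81·3.90)/(5.81−3.90) ≈ 11.8634·Δt.
So d_NEW = 98.69, d_BGU = 29.12, d_ISA = 73.70 km.
Circle about each station: (x + 109.8)² + (y + 82.1)² = 98.69²; (x − 14.2)² + (y + 73.3)² = 29.12²; (x − 39.9)² + (y + 114.2)² = 73.70².
Subtracting pairs of circle equations eliminates x²+y² and gives linear equations (the radical axes):
248.0 x + 17.6 y = -4330.18
299.4 x − 64.2 y = 145.23
Solving the 2×2 system: x ≈ -13.0, y ≈ -62.9 km.
Check against NEW (with the unrounded x, y): √((x + 109.8)²+(y + 82.1)²) = 98.69 ≈ 98.69 km. ✓

-13.0 km east, -62.9 km north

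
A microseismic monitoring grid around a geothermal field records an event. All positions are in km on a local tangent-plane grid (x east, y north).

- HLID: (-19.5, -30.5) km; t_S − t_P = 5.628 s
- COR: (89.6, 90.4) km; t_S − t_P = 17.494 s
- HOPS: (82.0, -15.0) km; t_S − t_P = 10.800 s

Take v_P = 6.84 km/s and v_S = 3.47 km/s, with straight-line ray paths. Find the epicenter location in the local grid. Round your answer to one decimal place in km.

Distance from S−P lag: d = Δt · v_P v_S / (v_P − v_S) = Δt · (6.84·3.47)/(6.84−3.47) ≈ 7.0430·Δt.
So d_HLID = 39.64, d_COR = 123.21, d_HOPS = 76.06 km.
Circle about each station: (x + 19.5)² + (y + 30.5)² = 39.64²; (x − 89.6)² + (y − 90.4)² = 123.21²; (x − 82.0)² + (y + 15.0)² = 76.06².
Subtracting pairs of circle equations eliminates x²+y² and gives linear equations (the radical axes):
218.2 x + 241.8 y = 1280.45
203.0 x + 31.0 y = 1424.71
Solving the 2×2 system: x ≈ 7.2, y ≈ -1.2 km.
Check against HLID (with the unrounded x, y): √((x + 19.5)²+(y + 30.5)²) = 39.64 ≈ 39.64 km. ✓

7.2 km east, -1.2 km north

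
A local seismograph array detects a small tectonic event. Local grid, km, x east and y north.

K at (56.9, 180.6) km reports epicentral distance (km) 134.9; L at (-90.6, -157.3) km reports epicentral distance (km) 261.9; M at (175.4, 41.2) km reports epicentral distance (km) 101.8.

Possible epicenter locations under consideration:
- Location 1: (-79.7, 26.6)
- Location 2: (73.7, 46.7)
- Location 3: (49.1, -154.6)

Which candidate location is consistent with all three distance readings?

For each candidate, compare |candidate − station| to the reported distance:
Location 1: residuals K 71.0, L 77.7, M 153.7 → max 153.7 km
Location 2: residuals K 0.0, L 0.0, M 0.0 → max 0.0 km
Location 3: residuals K 200.4, L 122.2, M 131.2 → max 200.4 km
Only Location 2 has all residuals ≈ 0.

Location 2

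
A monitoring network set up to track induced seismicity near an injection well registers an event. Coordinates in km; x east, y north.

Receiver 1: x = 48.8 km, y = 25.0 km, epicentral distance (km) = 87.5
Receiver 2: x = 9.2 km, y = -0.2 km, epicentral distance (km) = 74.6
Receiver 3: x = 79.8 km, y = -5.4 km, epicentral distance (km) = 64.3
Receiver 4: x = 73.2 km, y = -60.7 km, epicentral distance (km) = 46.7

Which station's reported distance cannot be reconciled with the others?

Solve using three stations at a time. Using Receiver 1, Receiver 2, Receiver 3 (subtract circle equations pairwise → linear system) gives (x, y) ≈ (50.2, -62.5).
Distances from that point to each station vs reported:
  Receiver 1: calculated 87.5 vs reported 87.5 → residual 0.0 km
  Receiver 2: calculated 74.6 vs reported 74.6 → residual 0.0 km
  Receiver 3: calculated 64.3 vs reported 64.3 → residual 0.0 km
  Receiver 4: calculated 23.0 vs reported 46.7 → residual 23.7 km
Receiver 1, Receiver 2, Receiver 3 are mutually consistent (residuals ≈ 0); Receiver 4 is off by 23.7 km.

Receiver 4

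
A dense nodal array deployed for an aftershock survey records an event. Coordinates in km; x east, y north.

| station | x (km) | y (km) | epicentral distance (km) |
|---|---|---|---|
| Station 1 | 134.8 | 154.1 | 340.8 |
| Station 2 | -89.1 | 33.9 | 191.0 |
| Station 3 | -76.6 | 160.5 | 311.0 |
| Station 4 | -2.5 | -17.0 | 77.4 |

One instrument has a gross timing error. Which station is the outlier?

Solve using three stations at a time. Using Station 1, Station 2, Station 3 (subtract circle equations pairwise → linear system) gives (x, y) ≈ (-26.0, -146.3).
Distances from that point to each station vs reported:
  Station 1: calculated 340.8 vs reported 340.8 → residual 0.0 km
  Station 2: calculated 190.9 vs reported 191.0 → residual 0.1 km
  Station 3: calculated 311.0 vs reported 311.0 → residual 0.0 km
  Station 4: calculated 131.4 vs reported 77.4 → residual 54.0 km
Station 1, Station 2, Station 3 are mutually consistent (residuals ≈ 0); Station 4 is off by 54.0 km.

Station 4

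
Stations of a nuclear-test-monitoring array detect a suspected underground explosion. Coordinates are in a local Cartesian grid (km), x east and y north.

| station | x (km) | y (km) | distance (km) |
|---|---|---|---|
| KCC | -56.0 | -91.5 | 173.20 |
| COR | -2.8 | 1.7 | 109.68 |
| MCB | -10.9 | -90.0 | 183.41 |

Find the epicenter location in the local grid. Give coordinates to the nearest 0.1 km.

(-79.5, 80.1)

Circle about each station: (x + 56.0)² + (y + 91.5)² = 173.20²; (x + 2.8)² + (y − 1.7)² = 109.68²; (x + 10.9)² + (y + 90.0)² = 183.41².
Subtracting the KCC equation from the COR and MCB equations removes the quadratic terms:
106.4 x + 186.4 y = 6471.02
90.2 x + 3.0 y = -6930.43
Solving the 2×2 system: x ≈ -79.5, y ≈ 80.1 km.
Check against KCC (with the unrounded x, y): √((x + 56.0)²+(y + 91.5)²) = 173.20 ≈ 173.20 km. ✓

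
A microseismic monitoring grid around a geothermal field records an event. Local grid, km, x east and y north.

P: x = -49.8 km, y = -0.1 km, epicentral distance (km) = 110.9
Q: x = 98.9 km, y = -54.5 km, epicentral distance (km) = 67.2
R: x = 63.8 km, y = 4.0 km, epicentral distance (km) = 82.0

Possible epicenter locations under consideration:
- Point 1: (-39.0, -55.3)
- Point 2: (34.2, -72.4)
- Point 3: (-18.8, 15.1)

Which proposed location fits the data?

Point 2

For each candidate, compare |candidate − station| to the reported distance:
Point 1: residuals P 54.7, Q 70.7, R 36.7 → max 70.7 km
Point 2: residuals P 0.1, Q 0.1, R 0.1 → max 0.1 km
Point 3: residuals P 76.4, Q 69.5, R 1.3 → max 76.4 km
Only Point 2 has all residuals ≈ 0.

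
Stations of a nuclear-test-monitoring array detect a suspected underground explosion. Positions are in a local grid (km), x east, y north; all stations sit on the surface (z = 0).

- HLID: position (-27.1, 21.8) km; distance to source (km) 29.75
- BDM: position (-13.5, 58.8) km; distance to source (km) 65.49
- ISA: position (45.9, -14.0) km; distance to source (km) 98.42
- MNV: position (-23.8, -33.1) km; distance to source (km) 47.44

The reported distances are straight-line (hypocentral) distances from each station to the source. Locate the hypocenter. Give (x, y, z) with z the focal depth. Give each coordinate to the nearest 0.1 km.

Each station gives a sphere (x−x_i)² + (y−y_i)² + z² = d_i² (stations at z=0).
Subtracting the HLID sphere from BDM and ISA: z² cancels, leaving linear equations in x and y:
27.2 x + 74.0 y = -973.84
146.0 x − 71.6 y = -7708.27
Solving: x ≈ -50.201, y ≈ 5.292 km (keep extra digits for the depth step; rounded: -50.2, 5.3).
Then from the HLID sphere: z² = 29.75² − (x + 27.1)² − (y − 21.8)² with x = -50.201, y = 5.292, so z ≈ 8.882 ≈ 8.9 km.

(-50.2, 5.3, 8.9)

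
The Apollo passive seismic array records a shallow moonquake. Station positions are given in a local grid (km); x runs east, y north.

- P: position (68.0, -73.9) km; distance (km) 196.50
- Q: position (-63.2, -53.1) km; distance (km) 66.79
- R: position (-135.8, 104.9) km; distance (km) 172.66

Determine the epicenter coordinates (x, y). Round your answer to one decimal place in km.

x ≈ -128.4 km, y ≈ -67.6 km

Circle about each station: (x − 68.0)² + (y + 73.9)² = 196.50²; (x + 63.2)² + (y + 53.1)² = 66.79²; (x + 135.8)² + (y − 104.9)² = 172.66².
Subtracting pairs of circle equations eliminates x²+y² and gives linear equations (the radical axes):
-262.4 x + 41.6 y = 30879.99
-407.6 x + 357.6 y = 28161.21
Solving the 2×2 system: x ≈ -128.4, y ≈ -67.6 km.
Check against P (with the unrounded x, y): √((x − 68.0)²+(y + 73.9)²) = 196.50 ≈ 196.50 km. ✓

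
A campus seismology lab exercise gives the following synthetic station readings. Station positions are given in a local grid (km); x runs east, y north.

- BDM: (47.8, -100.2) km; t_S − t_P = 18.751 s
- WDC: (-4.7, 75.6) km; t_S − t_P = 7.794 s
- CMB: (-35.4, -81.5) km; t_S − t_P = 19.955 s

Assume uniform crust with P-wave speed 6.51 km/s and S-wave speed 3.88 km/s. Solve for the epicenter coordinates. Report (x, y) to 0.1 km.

Distance from S−P lag: d = Δt · v_P v_S / (v_P − v_S) = Δt · (6.51·3.88)/(6.51−3.88) ≈ 9.6041·Δt.
So d_BDM = 180.09, d_WDC = 74.85, d_CMB = 191.65 km.
Circle about each station: (x − 47.8)² + (y + 100.2)² = 180.09²; (x + 4.7)² + (y − 75.6)² = 74.85²; (x + 35.4)² + (y + 81.5)² = 191.65².
Subtracting pairs of circle equations eliminates x²+y² and gives linear equations (the radical axes):
-105.0 x + 351.6 y = 20242.46
-166.4 x + 37.4 y = -8726.78
Solving the 2×2 system: x ≈ 70.1, y ≈ 78.5 km.
Check against BDM (with the unrounded x, y): √((x − 47.8)²+(y + 100.2)²) = 180.09 ≈ 180.09 km. ✓

x ≈ 70.1 km, y ≈ 78.5 km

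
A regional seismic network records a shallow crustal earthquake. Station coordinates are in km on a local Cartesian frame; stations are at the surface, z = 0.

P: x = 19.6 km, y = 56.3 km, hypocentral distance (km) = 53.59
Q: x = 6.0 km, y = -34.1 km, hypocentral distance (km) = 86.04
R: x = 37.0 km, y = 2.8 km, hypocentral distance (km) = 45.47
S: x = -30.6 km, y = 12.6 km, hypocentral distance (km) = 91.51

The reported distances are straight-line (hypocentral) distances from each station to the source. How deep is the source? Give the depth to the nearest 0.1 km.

Each station gives a sphere (x−x_i)² + (y−y_i)² + z² = d_i² (stations at z=0).
Subtracting the P sphere from Q and R: z² cancels, leaving linear equations in x and y:
-27.2 x − 180.8 y = -6886.03
34.8 x − 107.0 y = -1372.64
Solving: x ≈ 53.099, y ≈ 30.098 km (keep extra digits for the depth step; rounded: 53.1, 30.1).
Then from the P sphere: z² = 53.59² − (x − 19.6)² − (y − 56.3)² with x = 53.099, y = 30.098, so z ≈ 32.606 ≈ 32.6 km.
Check against S (with the unrounded solution): distance 91.51 ≈ 91.51 km. ✓

32.6 km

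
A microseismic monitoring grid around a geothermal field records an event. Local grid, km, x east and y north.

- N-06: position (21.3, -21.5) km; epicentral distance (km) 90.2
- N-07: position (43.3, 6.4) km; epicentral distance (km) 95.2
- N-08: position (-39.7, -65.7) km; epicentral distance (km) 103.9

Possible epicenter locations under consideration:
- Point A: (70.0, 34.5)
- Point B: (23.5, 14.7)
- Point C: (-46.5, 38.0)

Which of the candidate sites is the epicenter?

For each candidate, compare |candidate − station| to the reported distance:
Point A: residuals N-06 16.0, N-07 56.4, N-08 44.7 → max 56.4 km
Point B: residuals N-06 53.9, N-07 73.7, N-08 1.6 → max 73.7 km
Point C: residuals N-06 0.0, N-07 0.0, N-08 0.0 → max 0.0 km
Only Point C has all residuals ≈ 0.

Point C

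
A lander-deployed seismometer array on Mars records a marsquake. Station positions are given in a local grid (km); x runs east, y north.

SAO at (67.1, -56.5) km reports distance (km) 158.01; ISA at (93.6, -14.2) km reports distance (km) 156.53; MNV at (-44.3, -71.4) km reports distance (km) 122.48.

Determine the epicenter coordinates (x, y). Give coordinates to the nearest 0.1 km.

Circle about each station: (x − 67.1)² + (y + 56.5)² = 158.01²; (x − 93.6)² + (y + 14.2)² = 156.53²; (x + 44.3)² + (y + 71.4)² = 122.48².
Subtracting pairs of circle equations eliminates x²+y² and gives linear equations (the radical axes):
53.0 x + 84.6 y = 1733.46
-222.8 x − 29.8 y = 9331.60
Solving the 2×2 system: x ≈ -48.7, y ≈ 51.0 km.
Check against SAO (with the unrounded x, y): √((x − 67.1)²+(y + 56.5)²) = 158.01 ≈ 158.01 km. ✓

-48.7 km east, 51.0 km north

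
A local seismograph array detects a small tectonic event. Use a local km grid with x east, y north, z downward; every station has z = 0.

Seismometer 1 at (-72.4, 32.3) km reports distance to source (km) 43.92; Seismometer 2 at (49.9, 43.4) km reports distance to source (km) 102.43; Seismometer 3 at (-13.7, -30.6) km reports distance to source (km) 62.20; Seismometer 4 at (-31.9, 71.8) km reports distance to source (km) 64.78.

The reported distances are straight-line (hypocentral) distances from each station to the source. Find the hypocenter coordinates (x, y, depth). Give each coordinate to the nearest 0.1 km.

(-44.2, 15.2, 29.0)

Each station gives a sphere (x−x_i)² + (y−y_i)² + z² = d_i² (stations at z=0).
Subtracting the Seismometer 1 sphere from Seismometer 2 and Seismometer 3: z² cancels, leaving linear equations in x and y:
244.6 x + 22.2 y = -10474.42
117.4 x − 125.8 y = -7100.87
Solving: x ≈ -44.202, y ≈ 15.195 km (keep extra digits for the depth step; rounded: -44.2, 15.2).
Then from the Seismometer 1 sphere: z² = 43.92² − (x + 72.4)² − (y − 32.3)² with x = -44.202, y = 15.195, so z ≈ 29.004 ≈ 29.0 km.
Check against Seismometer 4 (with the unrounded solution): distance 64.78 ≈ 64.78 km. ✓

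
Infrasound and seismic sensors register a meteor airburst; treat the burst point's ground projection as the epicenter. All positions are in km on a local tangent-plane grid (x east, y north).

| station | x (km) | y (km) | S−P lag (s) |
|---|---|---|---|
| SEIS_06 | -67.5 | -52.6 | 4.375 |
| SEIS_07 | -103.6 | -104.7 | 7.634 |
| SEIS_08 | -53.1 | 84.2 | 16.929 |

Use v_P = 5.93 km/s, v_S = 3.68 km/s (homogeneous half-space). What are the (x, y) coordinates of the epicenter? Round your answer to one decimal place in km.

-34.2 km east, -78.9 km north

Distance from S−P lag: d = Δt · v_P v_S / (v_P − v_S) = Δt · (5.93·3.68)/(5.93−3.68) ≈ 9.6988·Δt.
So d_SEIS_06 = 42.43, d_SEIS_07 = 74.04, d_SEIS_08 = 164.19 km.
Circle about each station: (x + 67.5)² + (y + 52.6)² = 42.43²; (x + 103.6)² + (y + 104.7)² = 74.04²; (x + 53.1)² + (y − 84.2)² = 164.19².
Subtracting pairs of circle equations eliminates x²+y² and gives linear equations (the radical axes):
-72.2 x − 104.2 y = 10690.42
28.8 x + 273.6 y = -22571.81
Solving the 2×2 system: x ≈ -34.2, y ≈ -78.9 km.
Check against SEIS_06 (with the unrounded x, y): √((x + 67.5)²+(y + 52.6)²) = 42.43 ≈ 42.43 km. ✓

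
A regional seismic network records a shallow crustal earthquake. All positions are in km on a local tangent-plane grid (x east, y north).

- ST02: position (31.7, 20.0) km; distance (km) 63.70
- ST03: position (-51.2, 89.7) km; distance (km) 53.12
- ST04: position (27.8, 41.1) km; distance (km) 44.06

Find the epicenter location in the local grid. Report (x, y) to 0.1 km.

-0.1 km east, 75.2 km north

Circle about each station: (x − 31.7)² + (y − 20.0)² = 63.70²; (x + 51.2)² + (y − 89.7)² = 53.12²; (x − 27.8)² + (y − 41.1)² = 44.06².
Subtracting the ST02 equation from the ST03 and ST04 equations removes the quadratic terms:
-165.8 x + 139.4 y = 10498.60
-7.8 x + 42.2 y = 3173.57
Solving the 2×2 system: x ≈ -0.1, y ≈ 75.2 km.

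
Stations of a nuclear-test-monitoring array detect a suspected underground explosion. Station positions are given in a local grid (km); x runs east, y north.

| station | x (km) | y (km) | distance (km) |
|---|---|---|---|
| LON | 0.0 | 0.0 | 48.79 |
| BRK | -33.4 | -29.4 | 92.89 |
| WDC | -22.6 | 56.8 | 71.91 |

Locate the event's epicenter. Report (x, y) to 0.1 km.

Circle about each station: x² + y² = 48.79²; (x + 33.4)² + (y + 29.4)² = 92.89²; (x + 22.6)² + (y − 56.8)² = 71.91².
Subtracting the LON equation from the BRK and WDC equations removes the quadratic terms:
-66.8 x − 58.8 y = -4268.17
-45.2 x + 113.6 y = 946.42
Solving the 2×2 system: x ≈ 41.9, y ≈ 25.0 km.
Check against LON (with the unrounded x, y): √(x²+y²) = 48.78 ≈ 48.79 km. ✓

(41.9, 25.0)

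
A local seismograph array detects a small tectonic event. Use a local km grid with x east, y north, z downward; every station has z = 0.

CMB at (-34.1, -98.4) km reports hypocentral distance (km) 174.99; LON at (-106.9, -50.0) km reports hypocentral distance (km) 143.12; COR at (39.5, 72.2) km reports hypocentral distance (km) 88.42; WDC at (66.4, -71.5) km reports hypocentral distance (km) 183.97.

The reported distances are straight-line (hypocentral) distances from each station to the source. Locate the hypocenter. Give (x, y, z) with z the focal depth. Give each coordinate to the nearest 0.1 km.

Each station gives a sphere (x−x_i)² + (y−y_i)² + z² = d_i² (stations at z=0).
Subtracting the CMB sphere from LON and COR: z² cancels, leaving linear equations in x and y:
-145.6 x + 96.8 y = 13220.41
147.2 x + 341.2 y = 18731.12
Solving: x ≈ -42.198, y ≈ 73.103 km (keep extra digits for the depth step; rounded: -42.2, 73.1).
Then from the CMB sphere: z² = 174.99² − (x + 34.1)² − (y + 98.4)² with x = -42.198, y = 73.103, so z ≈ 33.803 ≈ 33.8 km.
Check against WDC (with the unrounded solution): distance 183.97 ≈ 183.97 km. ✓

(-42.2, 73.1, 33.8)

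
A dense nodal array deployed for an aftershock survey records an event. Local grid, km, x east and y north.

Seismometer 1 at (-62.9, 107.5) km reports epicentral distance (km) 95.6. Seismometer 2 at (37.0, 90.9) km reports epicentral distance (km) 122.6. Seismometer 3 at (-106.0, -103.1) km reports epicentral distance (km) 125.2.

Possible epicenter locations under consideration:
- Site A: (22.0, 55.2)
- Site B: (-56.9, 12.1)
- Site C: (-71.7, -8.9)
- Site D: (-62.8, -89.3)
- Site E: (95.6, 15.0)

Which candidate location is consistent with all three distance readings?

For each candidate, compare |candidate − station| to the reported distance:
Site A: residuals Seismometer 1 4.1, Seismometer 2 83.9, Seismometer 3 78.4 → max 83.9 km
Site B: residuals Seismometer 1 0.0, Seismometer 2 0.0, Seismometer 3 0.0 → max 0.0 km
Site C: residuals Seismometer 1 21.1, Seismometer 2 25.0, Seismometer 3 24.9 → max 25.0 km
Site D: residuals Seismometer 1 101.2, Seismometer 2 83.4, Seismometer 3 79.8 → max 101.2 km
Site E: residuals Seismometer 1 87.9, Seismometer 2 26.7, Seismometer 3 108.4 → max 108.4 km
Only Site B has all residuals ≈ 0.

Site B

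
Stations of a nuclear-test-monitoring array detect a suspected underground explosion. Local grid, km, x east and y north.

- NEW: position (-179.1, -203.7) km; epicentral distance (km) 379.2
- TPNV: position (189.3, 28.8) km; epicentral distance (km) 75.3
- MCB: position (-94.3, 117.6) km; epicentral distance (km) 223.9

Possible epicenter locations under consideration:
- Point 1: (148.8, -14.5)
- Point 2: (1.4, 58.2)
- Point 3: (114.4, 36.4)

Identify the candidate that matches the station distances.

For each candidate, compare |candidate − station| to the reported distance:
Point 1: residuals NEW 0.6, TPNV 16.0, MCB 52.8 → max 52.8 km
Point 2: residuals NEW 61.1, TPNV 114.9, MCB 111.3 → max 114.9 km
Point 3: residuals NEW 0.0, TPNV 0.0, MCB 0.0 → max 0.0 km
Only Point 3 has all residuals ≈ 0.

Point 3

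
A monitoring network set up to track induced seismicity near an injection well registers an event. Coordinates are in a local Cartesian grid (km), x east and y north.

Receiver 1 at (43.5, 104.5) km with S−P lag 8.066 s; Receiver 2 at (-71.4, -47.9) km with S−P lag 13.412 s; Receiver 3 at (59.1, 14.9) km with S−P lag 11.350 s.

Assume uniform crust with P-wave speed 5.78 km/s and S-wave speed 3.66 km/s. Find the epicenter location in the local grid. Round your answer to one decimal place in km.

x ≈ -33.3 km, y ≈ 80.4 km

Distance from S−P lag: d = Δt · v_P v_S / (v_P − v_S) = Δt · (5.78·3.66)/(5.78−3.66) ≈ 9.9787·Δt.
So d_Receiver 1 = 80.49, d_Receiver 2 = 133.83, d_Receiver 3 = 113.26 km.
Circle about each station: (x − 43.5)² + (y − 104.5)² = 80.49²; (x + 71.4)² + (y + 47.9)² = 133.83²; (x − 59.1)² + (y − 14.9)² = 113.26².
Subtracting the Receiver 1 equation from the Receiver 2 and Receiver 3 equations removes the quadratic terms:
-229.8 x − 304.8 y = -16851.96
31.2 x − 179.2 y = -15446.87
Solving the 2×2 system: x ≈ -33.3, y ≈ 80.4 km.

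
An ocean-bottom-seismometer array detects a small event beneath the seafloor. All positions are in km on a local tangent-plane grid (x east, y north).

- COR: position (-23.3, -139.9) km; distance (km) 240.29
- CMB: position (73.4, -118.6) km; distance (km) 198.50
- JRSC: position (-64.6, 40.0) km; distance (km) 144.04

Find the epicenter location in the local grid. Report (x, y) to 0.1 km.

Circle about each station: (x + 23.3)² + (y + 139.9)² = 240.29²; (x − 73.4)² + (y + 118.6)² = 198.50²; (x + 64.6)² + (y − 40.0)² = 144.04².
Subtracting pairs of circle equations eliminates x²+y² and gives linear equations (the radical axes):
193.4 x + 42.6 y = 17675.65
-82.6 x + 359.8 y = 22650.02
Solving the 2×2 system: x ≈ 73.8, y ≈ 79.9 km.

(73.8, 79.9)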